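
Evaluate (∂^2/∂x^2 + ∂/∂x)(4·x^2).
8 x + 8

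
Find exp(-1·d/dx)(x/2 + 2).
\frac{x}{2} + \frac{3}{2}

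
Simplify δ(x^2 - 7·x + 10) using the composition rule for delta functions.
\frac{\delta(x - 2) + \delta(x - 5)}{3}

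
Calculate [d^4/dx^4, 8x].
32\frac{d^{3}}{dx^{3}}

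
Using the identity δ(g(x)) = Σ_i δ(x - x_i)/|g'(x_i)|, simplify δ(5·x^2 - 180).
\frac{\delta(x - 6) + \delta(x + 6)}{60}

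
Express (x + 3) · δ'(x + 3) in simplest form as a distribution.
-\delta(x + 3)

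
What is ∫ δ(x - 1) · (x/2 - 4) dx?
- \frac{7}{2}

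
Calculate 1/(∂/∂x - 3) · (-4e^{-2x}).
\frac{4 e^{- 2 x}}{5}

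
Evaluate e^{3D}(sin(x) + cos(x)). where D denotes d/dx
\sqrt{2} \sin{\left(x + \frac{\pi}{4} + 3 \right)}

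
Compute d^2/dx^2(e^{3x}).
9 e^{3 x}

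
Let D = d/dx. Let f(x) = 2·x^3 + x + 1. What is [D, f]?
6 x^{2} + 1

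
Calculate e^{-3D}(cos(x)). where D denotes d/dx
\cos{\left(x - 3 \right)}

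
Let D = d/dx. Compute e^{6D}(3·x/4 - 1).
\frac{3 x}{4} + \frac{7}{2}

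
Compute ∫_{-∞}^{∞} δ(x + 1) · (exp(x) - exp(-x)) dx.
- 2 \sinh{\left(1 \right)}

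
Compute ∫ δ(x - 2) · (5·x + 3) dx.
13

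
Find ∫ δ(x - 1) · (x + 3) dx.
4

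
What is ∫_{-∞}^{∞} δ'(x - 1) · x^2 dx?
-2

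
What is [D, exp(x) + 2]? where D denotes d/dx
e^{x}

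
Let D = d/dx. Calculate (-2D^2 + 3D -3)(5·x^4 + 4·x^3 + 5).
- 15 x^{4} + 48 x^{3} - 84 x^{2} - 48 x - 15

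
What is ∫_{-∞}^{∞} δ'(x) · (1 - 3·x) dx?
3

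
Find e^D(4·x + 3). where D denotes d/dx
4 x + 7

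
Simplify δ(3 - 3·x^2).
\frac{\delta(x - 1) + \delta(x + 1)}{6}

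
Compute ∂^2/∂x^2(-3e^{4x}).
- 48 e^{4 x}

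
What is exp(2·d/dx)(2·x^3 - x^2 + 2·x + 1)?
2 x^{3} + 11 x^{2} + 22 x + 17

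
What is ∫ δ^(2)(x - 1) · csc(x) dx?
\left(2 \cot^{2}{\left(1 \right)} + 1\right) \csc{\left(1 \right)}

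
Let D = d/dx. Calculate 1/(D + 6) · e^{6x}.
\frac{e^{6 x}}{12}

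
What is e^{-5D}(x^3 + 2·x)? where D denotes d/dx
x^{3} - 15 x^{2} + 77 x - 135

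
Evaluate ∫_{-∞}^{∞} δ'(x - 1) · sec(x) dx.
- \tan{\left(1 \right)} \sec{\left(1 \right)}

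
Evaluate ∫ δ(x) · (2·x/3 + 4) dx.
4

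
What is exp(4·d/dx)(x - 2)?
x + 2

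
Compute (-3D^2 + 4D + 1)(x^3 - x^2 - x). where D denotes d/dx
x^{3} + 11 x^{2} - 27 x + 2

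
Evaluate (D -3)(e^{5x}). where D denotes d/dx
2 e^{5 x}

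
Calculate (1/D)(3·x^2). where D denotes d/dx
x^{3}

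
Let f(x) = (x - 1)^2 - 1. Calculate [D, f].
2 x - 2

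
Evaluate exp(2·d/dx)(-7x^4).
- 7 x^{4} - 56 x^{3} - 168 x^{2} - 224 x - 112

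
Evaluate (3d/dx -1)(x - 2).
5 - x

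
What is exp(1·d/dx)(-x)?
- x - 1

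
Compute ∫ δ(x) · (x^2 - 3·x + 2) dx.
2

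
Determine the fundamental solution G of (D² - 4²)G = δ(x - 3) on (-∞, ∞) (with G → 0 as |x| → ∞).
-\frac{e^{-4|x - 3|}}{8}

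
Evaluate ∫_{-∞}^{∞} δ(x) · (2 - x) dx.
2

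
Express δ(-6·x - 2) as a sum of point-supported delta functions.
\frac{\delta(x + 1/3)}{6}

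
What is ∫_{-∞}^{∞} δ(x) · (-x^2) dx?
0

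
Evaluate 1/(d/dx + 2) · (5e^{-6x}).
- \frac{5 e^{- 6 x}}{4}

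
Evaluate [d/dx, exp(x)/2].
\frac{e^{x}}{2}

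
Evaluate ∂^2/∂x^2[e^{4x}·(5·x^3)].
10 x \left(8 x^{2} + 12 x + 3\right) e^{4 x}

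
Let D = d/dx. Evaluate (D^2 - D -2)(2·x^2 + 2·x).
- 4 x^{2} - 8 x + 2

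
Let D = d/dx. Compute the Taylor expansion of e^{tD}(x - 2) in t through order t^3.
t + x - 2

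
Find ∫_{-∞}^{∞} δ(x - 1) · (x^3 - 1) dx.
0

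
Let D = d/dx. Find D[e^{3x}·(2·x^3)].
6 x^{2} \left(x + 1\right) e^{3 x}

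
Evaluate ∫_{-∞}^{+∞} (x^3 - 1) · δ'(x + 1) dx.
-3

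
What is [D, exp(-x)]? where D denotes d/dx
- e^{- x}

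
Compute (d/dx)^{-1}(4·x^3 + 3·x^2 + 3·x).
x^{4} + x^{3} + \frac{3 x^{2}}{2}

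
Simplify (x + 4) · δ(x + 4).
0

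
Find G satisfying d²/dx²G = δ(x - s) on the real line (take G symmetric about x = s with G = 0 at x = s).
\frac{|x - s|}{2}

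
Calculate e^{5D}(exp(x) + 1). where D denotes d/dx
e^{x + 5} + 1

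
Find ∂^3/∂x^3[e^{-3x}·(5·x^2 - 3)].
9 \left(- 15 x^{2} + 30 x - 1\right) e^{- 3 x}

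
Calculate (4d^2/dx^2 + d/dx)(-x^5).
5 x^{3} \left(- x - 16\right)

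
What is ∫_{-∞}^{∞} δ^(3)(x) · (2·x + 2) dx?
0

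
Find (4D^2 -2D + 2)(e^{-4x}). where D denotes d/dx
74 e^{- 4 x}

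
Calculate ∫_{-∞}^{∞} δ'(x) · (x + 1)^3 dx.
-3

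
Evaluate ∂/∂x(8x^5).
40 x^{4}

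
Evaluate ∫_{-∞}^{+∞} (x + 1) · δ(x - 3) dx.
4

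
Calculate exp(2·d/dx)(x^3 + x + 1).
x^{3} + 6 x^{2} + 13 x + 11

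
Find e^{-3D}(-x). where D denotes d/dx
3 - x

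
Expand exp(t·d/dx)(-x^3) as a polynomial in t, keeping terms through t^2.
x \left(- 3 t^{2} - 3 t x - x^{2}\right)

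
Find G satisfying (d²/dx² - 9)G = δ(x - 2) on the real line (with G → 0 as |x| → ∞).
-\frac{e^{-3|x - 2|}}{6}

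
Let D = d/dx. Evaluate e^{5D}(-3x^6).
- 3 x^{6} - 90 x^{5} - 1125 x^{4} - 7500 x^{3} - 28125 x^{2} - 56250 x - 46875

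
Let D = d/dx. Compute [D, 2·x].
2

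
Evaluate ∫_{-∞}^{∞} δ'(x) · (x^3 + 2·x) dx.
-2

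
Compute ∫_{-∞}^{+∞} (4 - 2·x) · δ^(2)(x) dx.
0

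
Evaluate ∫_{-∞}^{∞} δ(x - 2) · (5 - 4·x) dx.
-3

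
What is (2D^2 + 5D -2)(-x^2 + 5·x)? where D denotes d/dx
2 x^{2} - 20 x + 21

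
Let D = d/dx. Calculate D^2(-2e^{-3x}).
- 18 e^{- 3 x}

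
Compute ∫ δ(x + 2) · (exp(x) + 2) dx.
e^{-2} + 2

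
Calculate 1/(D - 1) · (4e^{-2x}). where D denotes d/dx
- \frac{4 e^{- 2 x}}{3}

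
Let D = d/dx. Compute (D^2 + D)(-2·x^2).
- 4 x - 4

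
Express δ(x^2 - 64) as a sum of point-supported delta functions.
\frac{\delta(x - 8) + \delta(x + 8)}{16}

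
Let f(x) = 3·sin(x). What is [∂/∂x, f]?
3 \cos{\left(x \right)}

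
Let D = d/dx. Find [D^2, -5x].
-10D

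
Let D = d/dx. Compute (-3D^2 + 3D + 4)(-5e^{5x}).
280 e^{5 x}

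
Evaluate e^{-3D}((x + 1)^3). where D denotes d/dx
x^{3} - 6 x^{2} + 12 x - 8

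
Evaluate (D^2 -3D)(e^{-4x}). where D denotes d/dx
28 e^{- 4 x}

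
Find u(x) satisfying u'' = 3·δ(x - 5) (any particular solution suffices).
\frac{3|x - 5|}{2}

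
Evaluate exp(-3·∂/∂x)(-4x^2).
- 4 x^{2} + 24 x - 36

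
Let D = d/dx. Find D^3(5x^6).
600 x^{3}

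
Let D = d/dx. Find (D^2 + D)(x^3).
3 x \left(x + 2\right)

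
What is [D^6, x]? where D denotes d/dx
6D^{5}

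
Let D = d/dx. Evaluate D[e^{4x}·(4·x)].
\left(16 x + 4\right) e^{4 x}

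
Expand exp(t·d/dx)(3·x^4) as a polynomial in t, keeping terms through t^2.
3 x^{2} \left(6 t^{2} + 4 t x + x^{2}\right)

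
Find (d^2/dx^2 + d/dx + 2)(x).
2 x + 1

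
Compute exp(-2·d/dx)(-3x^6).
- 3 x^{6} + 36 x^{5} - 180 x^{4} + 480 x^{3} - 720 x^{2} + 576 x - 192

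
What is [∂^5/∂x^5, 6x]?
30\frac{d^{4}}{dx^{4}}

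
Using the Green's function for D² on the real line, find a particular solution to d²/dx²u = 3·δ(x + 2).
\frac{3|x + 2|}{2}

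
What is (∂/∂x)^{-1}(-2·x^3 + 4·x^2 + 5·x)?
- \frac{x^{4}}{2} + \frac{4 x^{3}}{3} + \frac{5 x^{2}}{2}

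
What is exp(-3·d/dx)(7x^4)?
7 x^{4} - 84 x^{3} + 378 x^{2} - 756 x + 567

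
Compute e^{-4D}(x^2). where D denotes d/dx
x^{2} - 8 x + 16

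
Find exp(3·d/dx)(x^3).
x^{3} + 9 x^{2} + 27 x + 27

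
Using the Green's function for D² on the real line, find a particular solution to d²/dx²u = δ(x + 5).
\frac{|x + 5|}{2}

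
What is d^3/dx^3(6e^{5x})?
750 e^{5 x}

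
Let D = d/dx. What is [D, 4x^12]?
48 x^{11}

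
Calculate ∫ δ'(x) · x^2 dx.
0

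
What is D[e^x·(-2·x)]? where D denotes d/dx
2 \left(- x - 1\right) e^{x}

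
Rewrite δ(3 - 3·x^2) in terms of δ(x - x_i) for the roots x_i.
\frac{\delta(x - 1) + \delta(x + 1)}{6}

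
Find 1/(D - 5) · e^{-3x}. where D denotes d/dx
- \frac{e^{- 3 x}}{8}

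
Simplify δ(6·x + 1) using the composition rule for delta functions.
\frac{\delta(x + 1/6)}{6}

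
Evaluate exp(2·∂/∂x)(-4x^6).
- 4 x^{6} - 48 x^{5} - 240 x^{4} - 640 x^{3} - 960 x^{2} - 768 x - 256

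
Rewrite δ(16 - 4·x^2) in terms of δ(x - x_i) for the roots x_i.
\frac{\delta(x - 2) + \delta(x + 2)}{16}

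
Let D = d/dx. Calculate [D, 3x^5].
15 x^{4}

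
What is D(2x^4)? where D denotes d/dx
8 x^{3}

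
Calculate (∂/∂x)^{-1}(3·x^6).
\frac{3 x^{7}}{7}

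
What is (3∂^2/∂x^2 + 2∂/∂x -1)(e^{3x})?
32 e^{3 x}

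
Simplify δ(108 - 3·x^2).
\frac{\delta(x - 6) + \delta(x + 6)}{36}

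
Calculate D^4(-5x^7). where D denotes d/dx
- 4200 x^{3}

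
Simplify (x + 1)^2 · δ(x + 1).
0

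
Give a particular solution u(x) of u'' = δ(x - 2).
\frac{|x - 2|}{2}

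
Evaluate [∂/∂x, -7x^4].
- 28 x^{3}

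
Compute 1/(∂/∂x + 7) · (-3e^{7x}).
- \frac{3 e^{7 x}}{14}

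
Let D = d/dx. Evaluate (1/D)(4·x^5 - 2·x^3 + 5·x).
\frac{2 x^{6}}{3} - \frac{x^{4}}{2} + \frac{5 x^{2}}{2}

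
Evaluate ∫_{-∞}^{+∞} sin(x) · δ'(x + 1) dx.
- \cos{\left(1 \right)}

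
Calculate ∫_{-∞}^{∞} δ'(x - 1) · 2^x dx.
- \log{\left(4 \right)}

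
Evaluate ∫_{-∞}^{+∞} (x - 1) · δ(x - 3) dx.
2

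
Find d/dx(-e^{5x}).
- 5 e^{5 x}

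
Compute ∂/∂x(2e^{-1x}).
- 2 e^{- x}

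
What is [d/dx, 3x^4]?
12 x^{3}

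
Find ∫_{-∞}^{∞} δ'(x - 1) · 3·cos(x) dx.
3 \sin{\left(1 \right)}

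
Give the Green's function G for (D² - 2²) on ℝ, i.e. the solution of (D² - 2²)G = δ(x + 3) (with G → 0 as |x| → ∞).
-\frac{e^{-2|x + 3|}}{4}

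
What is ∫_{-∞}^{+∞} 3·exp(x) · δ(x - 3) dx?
3 e^{3}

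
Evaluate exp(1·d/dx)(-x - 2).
- x - 3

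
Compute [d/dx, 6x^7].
42 x^{6}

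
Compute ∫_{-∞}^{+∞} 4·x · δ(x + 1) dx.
-4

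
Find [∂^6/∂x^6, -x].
-6\frac{d^{5}}{dx^{5}}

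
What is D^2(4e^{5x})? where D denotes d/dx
100 e^{5 x}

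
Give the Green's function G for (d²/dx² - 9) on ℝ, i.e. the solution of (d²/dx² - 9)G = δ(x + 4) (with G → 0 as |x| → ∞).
-\frac{e^{-3|x + 4|}}{6}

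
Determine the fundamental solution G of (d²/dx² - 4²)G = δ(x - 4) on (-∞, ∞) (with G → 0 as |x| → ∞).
-\frac{e^{-4|x - 4|}}{8}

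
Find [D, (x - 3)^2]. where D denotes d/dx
2 x - 6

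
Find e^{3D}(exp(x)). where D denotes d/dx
e^{x + 3}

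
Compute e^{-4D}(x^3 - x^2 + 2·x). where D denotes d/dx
x^{3} - 13 x^{2} + 58 x - 88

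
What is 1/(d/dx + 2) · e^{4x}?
\frac{e^{4 x}}{6}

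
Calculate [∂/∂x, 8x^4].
32 x^{3}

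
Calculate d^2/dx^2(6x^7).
252 x^{5}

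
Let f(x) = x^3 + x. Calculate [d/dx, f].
3 x^{2} + 1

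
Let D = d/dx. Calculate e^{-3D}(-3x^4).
- 3 x^{4} + 36 x^{3} - 162 x^{2} + 324 x - 243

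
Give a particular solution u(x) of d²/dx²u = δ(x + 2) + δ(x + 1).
\frac{|x + 2|}{2} + \frac{|x + 1|}{2}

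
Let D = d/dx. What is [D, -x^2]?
- 2 x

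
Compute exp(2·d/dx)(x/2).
\frac{x}{2} + 1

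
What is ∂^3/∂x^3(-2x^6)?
- 240 x^{3}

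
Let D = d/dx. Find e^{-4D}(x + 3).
x - 1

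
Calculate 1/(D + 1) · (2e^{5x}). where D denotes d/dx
\frac{e^{5 x}}{3}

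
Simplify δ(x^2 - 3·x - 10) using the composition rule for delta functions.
\frac{\delta(x + 2) + \delta(x - 5)}{7}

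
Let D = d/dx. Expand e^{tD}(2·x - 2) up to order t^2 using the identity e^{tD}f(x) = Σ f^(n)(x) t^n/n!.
2 t + 2 x - 2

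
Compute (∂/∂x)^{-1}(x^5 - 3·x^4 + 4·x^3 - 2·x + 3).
\frac{x^{6}}{6} - \frac{3 x^{5}}{5} + x^{4} - x^{2} + 3 x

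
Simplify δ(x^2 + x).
\frac{\delta(x + 1) + \delta(x)}{1}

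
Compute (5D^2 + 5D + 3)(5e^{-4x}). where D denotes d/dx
315 e^{- 4 x}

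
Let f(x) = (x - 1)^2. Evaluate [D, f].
2 x - 2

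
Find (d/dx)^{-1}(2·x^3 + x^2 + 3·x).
\frac{x^{4}}{2} + \frac{x^{3}}{3} + \frac{3 x^{2}}{2}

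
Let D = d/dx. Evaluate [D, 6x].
6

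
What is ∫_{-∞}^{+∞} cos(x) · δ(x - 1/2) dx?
\cos{\left(\frac{1}{2} \right)}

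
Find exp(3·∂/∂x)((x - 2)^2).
x^{2} + 2 x + 1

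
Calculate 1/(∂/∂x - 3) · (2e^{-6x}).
- \frac{2 e^{- 6 x}}{9}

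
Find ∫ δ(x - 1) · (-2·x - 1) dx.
-3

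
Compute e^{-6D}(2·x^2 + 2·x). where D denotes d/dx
2 x^{2} - 22 x + 60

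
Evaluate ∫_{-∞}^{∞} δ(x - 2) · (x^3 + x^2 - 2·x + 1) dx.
9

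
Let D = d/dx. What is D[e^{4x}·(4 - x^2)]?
2 \left(- 2 x^{2} - x + 8\right) e^{4 x}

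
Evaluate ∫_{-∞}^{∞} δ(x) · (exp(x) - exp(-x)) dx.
0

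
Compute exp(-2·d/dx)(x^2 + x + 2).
x^{2} - 3 x + 4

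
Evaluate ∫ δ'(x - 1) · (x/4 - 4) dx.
- \frac{1}{4}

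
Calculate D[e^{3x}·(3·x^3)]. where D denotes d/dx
9 x^{2} \left(x + 1\right) e^{3 x}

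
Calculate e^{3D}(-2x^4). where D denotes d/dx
- 2 x^{4} - 24 x^{3} - 108 x^{2} - 216 x - 162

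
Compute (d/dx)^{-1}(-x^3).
- \frac{x^{4}}{4}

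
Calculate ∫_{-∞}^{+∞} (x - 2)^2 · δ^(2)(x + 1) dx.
2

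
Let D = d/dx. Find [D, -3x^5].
- 15 x^{4}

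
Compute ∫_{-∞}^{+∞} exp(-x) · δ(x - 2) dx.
e^{-2}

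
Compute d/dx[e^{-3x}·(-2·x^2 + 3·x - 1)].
\left(6 x^{2} - 13 x + 6\right) e^{- 3 x}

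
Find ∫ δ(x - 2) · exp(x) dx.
e^{2}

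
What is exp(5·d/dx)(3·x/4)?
\frac{3 x}{4} + \frac{15}{4}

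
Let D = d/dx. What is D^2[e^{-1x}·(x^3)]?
x \left(x^{2} - 6 x + 6\right) e^{- x}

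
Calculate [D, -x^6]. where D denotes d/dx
- 6 x^{5}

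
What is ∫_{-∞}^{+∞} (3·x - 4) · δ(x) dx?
-4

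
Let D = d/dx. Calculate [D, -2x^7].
- 14 x^{6}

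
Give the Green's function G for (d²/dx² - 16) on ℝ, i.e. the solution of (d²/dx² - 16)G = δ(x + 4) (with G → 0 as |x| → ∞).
-\frac{e^{-4|x + 4|}}{8}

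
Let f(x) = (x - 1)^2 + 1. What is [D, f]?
2 x - 2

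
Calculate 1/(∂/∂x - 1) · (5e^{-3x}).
- \frac{5 e^{- 3 x}}{4}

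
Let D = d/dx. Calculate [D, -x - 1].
-1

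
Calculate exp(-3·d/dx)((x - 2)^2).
x^{2} - 10 x + 25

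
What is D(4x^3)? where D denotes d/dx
12 x^{2}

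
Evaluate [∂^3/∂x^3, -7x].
-21\frac{d^{2}}{dx^{2}}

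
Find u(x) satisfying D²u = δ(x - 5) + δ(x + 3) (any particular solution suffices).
\frac{|x - 5|}{2} + \frac{|x + 3|}{2}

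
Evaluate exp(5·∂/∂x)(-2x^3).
- 2 x^{3} - 30 x^{2} - 150 x - 250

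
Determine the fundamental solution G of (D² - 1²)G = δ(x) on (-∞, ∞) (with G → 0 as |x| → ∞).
-\frac{e^{-|x|}}{2}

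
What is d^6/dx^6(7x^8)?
141120 x^{2}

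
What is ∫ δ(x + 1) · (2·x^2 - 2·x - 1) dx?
3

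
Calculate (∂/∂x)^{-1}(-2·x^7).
- \frac{x^{8}}{4}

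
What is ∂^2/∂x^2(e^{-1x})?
e^{- x}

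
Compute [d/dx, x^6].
6 x^{5}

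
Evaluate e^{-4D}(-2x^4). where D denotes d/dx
- 2 x^{4} + 32 x^{3} - 192 x^{2} + 512 x - 512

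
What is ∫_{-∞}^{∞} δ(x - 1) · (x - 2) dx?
-1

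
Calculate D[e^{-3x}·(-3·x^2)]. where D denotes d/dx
3 x \left(3 x - 2\right) e^{- 3 x}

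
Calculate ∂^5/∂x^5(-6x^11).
- 332640 x^{6}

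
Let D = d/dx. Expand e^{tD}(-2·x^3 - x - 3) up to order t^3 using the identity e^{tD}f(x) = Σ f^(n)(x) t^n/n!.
- 2 t^{3} - 6 t^{2} x - t \left(6 x^{2} + 1\right) - 2 x^{3} - x - 3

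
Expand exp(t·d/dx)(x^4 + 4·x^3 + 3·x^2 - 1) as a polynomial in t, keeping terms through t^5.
t^{4} + t^{3} \left(4 x + 4\right) + t^{2} \left(6 x^{2} + 12 x + 3\right) + 2 t x \left(2 x^{2} + 6 x + 3\right) + x^{4} + 4 x^{3} + 3 x^{2} - 1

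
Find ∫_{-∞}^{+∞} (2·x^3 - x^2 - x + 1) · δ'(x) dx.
1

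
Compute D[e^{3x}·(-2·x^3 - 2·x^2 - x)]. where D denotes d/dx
\left(- 6 x^{3} - 12 x^{2} - 7 x - 1\right) e^{3 x}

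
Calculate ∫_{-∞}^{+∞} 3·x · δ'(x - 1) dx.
-3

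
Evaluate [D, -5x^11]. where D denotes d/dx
- 55 x^{10}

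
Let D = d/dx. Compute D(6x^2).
12 x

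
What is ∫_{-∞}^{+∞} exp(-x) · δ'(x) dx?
1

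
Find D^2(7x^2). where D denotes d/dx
14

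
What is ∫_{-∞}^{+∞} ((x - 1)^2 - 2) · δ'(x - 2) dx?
-2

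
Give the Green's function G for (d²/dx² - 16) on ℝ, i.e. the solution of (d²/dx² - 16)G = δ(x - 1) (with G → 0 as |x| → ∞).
-\frac{e^{-4|x - 1|}}{8}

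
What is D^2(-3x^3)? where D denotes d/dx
- 18 x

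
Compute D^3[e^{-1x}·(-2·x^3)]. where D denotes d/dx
2 \left(x^{3} - 9 x^{2} + 18 x - 6\right) e^{- x}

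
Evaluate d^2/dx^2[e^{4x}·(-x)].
\left(- 16 x - 8\right) e^{4 x}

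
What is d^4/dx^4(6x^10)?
30240 x^{6}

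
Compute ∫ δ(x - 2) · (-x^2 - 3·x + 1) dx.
-9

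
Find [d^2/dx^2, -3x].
-6\frac{d}{dx}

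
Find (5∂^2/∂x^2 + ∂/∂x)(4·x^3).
12 x \left(x + 10\right)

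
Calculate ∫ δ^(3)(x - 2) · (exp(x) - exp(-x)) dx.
- 2 \cosh{\left(2 \right)}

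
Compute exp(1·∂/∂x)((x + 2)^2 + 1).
x^{2} + 6 x + 10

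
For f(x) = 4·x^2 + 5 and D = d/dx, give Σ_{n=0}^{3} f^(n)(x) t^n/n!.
4 t^{2} + 8 t x + 4 x^{2} + 5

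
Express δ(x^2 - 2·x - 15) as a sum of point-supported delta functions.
\frac{\delta(x - 5) + \delta(x + 3)}{8}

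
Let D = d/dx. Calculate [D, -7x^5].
- 35 x^{4}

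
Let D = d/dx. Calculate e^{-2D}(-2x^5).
- 2 x^{5} + 20 x^{4} - 80 x^{3} + 160 x^{2} - 160 x + 64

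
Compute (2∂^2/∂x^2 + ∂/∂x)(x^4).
4 x^{2} \left(x + 6\right)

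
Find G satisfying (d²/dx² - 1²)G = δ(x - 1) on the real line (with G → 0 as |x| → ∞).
-\frac{e^{-|x - 1|}}{2}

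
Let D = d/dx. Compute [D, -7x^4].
- 28 x^{3}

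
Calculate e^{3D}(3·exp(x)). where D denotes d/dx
3 e^{x + 3}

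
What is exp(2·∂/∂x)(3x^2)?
3 x^{2} + 12 x + 12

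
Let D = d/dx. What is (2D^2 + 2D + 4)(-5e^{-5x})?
- 220 e^{- 5 x}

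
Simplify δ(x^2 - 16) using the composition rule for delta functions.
\frac{\delta(x + 4) + \delta(x - 4)}{8}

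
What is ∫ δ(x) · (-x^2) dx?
0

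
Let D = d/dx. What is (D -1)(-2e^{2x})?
- 2 e^{2 x}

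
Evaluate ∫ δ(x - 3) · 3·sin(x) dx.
3 \sin{\left(3 \right)}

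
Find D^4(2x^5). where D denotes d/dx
240 x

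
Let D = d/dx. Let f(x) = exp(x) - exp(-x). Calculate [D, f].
2 \cosh{\left(x \right)}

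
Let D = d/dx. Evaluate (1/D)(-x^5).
- \frac{x^{6}}{6}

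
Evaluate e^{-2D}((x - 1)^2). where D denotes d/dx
x^{2} - 6 x + 9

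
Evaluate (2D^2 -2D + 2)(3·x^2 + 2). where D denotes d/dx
6 x^{2} - 12 x + 16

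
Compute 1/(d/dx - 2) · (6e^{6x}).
\frac{3 e^{6 x}}{2}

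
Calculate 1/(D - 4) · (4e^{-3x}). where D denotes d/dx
- \frac{4 e^{- 3 x}}{7}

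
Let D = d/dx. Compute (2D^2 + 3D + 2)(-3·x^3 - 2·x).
- 6 x^{3} - 27 x^{2} - 40 x - 6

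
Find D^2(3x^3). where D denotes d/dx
18 x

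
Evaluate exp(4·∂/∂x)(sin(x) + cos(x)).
\sqrt{2} \sin{\left(x + \frac{\pi}{4} + 4 \right)}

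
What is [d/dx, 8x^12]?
96 x^{11}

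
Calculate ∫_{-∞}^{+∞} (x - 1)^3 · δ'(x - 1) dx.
0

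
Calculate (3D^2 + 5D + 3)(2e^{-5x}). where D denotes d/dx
106 e^{- 5 x}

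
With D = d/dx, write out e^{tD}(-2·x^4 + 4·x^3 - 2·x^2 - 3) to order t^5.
- 2 t^{4} - t^{3} \left(8 x - 4\right) - t^{2} \left(12 x^{2} - 12 x + 2\right) - 4 t x \left(2 x^{2} - 3 x + 1\right) - 2 x^{4} + 4 x^{3} - 2 x^{2} - 3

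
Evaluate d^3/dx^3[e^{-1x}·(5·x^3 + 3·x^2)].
\left(- 5 x^{3} + 42 x^{2} - 72 x + 12\right) e^{- x}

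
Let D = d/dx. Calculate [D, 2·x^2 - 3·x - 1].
4 x - 3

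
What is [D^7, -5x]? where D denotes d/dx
-35D^{6}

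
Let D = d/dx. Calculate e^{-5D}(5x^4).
5 x^{4} - 100 x^{3} + 750 x^{2} - 2500 x + 3125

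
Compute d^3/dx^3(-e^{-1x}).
e^{- x}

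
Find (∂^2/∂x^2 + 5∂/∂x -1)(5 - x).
x - 10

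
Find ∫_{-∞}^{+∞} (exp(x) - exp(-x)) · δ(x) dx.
0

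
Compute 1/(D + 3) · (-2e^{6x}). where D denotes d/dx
- \frac{2 e^{6 x}}{9}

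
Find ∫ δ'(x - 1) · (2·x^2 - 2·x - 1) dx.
-2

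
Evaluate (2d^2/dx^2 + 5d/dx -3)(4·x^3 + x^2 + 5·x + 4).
- 12 x^{3} + 57 x^{2} + 43 x + 17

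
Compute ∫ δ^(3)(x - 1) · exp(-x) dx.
e^{-1}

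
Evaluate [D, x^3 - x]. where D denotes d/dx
3 x^{2} - 1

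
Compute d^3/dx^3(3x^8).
1008 x^{5}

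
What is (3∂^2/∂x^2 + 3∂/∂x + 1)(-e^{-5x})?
- 61 e^{- 5 x}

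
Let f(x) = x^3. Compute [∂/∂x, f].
3 x^{2}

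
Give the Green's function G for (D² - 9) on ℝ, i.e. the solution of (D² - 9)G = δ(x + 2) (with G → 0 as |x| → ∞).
-\frac{e^{-3|x + 2|}}{6}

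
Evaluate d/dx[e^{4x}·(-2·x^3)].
x^{2} \left(- 8 x - 6\right) e^{4 x}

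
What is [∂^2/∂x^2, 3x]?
6\frac{d}{dx}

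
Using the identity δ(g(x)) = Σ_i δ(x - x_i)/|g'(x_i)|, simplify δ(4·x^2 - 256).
\frac{\delta(x - 8) + \delta(x + 8)}{64}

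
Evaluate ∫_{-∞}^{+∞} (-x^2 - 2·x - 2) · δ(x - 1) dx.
-5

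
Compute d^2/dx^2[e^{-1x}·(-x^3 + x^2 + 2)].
\left(- x^{3} + 7 x^{2} - 10 x + 4\right) e^{- x}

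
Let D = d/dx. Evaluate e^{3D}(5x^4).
5 x^{4} + 60 x^{3} + 270 x^{2} + 540 x + 405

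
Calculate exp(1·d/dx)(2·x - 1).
2 x + 1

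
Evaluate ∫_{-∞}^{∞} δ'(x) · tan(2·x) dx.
-2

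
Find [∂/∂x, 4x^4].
16 x^{3}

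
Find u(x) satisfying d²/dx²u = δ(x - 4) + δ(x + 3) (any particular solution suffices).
\frac{|x - 4|}{2} + \frac{|x + 3|}{2}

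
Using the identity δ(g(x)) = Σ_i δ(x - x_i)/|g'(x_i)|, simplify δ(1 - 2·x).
\frac{\delta(x - 1/2)}{2}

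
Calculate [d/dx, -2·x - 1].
-2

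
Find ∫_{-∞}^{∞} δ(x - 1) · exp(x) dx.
e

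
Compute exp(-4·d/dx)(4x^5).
4 x^{5} - 80 x^{4} + 640 x^{3} - 2560 x^{2} + 5120 x - 4096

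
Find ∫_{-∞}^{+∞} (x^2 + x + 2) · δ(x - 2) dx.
8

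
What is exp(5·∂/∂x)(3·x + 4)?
3 x + 19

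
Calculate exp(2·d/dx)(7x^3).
7 x^{3} + 42 x^{2} + 84 x + 56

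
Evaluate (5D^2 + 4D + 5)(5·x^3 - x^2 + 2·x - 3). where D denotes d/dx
25 x^{3} + 55 x^{2} + 152 x - 17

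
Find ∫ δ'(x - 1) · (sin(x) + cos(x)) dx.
- \cos{\left(1 \right)} + \sin{\left(1 \right)}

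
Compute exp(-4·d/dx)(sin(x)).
\sin{\left(x - 4 \right)}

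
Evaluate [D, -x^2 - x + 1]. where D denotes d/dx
- 2 x - 1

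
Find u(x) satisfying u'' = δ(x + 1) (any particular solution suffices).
\frac{|x + 1|}{2}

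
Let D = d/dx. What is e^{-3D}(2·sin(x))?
2 \sin{\left(x - 3 \right)}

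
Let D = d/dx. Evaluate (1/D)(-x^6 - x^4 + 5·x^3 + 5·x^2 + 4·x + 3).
- \frac{x^{7}}{7} - \frac{x^{5}}{5} + \frac{5 x^{4}}{4} + \frac{5 x^{3}}{3} + 2 x^{2} + 3 x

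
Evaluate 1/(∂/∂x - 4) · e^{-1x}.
- \frac{e^{- x}}{5}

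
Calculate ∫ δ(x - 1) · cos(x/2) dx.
\cos{\left(\frac{1}{2} \right)}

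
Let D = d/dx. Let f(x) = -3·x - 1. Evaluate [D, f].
-3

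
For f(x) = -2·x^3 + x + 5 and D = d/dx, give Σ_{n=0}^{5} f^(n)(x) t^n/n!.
- 2 t^{3} - 6 t^{2} x - t \left(6 x^{2} - 1\right) - 2 x^{3} + x + 5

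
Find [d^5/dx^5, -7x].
-35\frac{d^{4}}{dx^{4}}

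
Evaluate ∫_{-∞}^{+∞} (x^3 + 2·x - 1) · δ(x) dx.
-1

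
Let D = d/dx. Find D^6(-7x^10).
- 1058400 x^{4}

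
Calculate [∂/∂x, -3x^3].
- 9 x^{2}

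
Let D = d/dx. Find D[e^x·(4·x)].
4 \left(x + 1\right) e^{x}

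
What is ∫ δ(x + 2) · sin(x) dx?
- \sin{\left(2 \right)}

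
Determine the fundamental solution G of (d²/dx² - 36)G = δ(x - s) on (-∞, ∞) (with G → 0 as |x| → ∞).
-\frac{e^{-6|x-s|}}{12}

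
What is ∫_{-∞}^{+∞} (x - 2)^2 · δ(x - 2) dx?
0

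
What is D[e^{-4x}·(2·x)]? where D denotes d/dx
2 \left(1 - 4 x\right) e^{- 4 x}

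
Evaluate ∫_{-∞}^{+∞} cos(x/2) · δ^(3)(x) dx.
0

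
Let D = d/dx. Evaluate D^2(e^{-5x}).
25 e^{- 5 x}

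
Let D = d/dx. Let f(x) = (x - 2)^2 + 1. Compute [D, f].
2 x - 4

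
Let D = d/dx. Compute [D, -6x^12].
- 72 x^{11}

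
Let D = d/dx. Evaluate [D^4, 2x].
8D^{3}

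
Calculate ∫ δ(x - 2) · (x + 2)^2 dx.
16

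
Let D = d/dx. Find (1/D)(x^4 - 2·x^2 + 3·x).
\frac{x^{5}}{5} - \frac{2 x^{3}}{3} + \frac{3 x^{2}}{2}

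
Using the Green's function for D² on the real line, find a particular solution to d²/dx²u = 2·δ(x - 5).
|x - 5|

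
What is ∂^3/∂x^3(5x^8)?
1680 x^{5}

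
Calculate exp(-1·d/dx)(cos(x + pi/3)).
\cos{\left(x - 1 + \frac{\pi}{3} \right)}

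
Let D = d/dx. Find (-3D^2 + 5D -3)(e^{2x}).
- 5 e^{2 x}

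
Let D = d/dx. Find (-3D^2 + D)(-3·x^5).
15 x^{3} \left(12 - x\right)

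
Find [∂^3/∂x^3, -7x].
-21\frac{d^{2}}{dx^{2}}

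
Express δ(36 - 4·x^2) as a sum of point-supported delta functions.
\frac{\delta(x - 3) + \delta(x + 3)}{24}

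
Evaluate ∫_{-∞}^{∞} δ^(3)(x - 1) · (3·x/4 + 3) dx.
0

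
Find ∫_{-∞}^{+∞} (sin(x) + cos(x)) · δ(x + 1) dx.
- \sin{\left(1 \right)} + \cos{\left(1 \right)}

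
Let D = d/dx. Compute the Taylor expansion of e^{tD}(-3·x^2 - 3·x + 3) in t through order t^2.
- 3 t^{2} - 3 t \left(2 x + 1\right) - 3 x^{2} - 3 x + 3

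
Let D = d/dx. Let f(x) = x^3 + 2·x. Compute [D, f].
3 x^{2} + 2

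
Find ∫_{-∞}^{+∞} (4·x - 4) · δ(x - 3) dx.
8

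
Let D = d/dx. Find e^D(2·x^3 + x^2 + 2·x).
2 x^{3} + 7 x^{2} + 10 x + 5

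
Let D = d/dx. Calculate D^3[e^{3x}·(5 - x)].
27 \left(4 - x\right) e^{3 x}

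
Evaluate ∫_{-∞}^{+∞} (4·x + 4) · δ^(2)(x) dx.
0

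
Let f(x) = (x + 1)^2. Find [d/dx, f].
2 x + 2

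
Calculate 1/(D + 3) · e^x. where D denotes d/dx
\frac{e^{x}}{4}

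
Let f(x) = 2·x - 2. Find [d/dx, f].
2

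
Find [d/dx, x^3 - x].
3 x^{2} - 1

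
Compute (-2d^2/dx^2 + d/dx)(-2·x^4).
8 x^{2} \left(6 - x\right)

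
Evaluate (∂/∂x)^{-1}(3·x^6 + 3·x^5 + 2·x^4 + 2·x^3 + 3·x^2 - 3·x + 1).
\frac{3 x^{7}}{7} + \frac{x^{6}}{2} + \frac{2 x^{5}}{5} + \frac{x^{4}}{2} + x^{3} - \frac{3 x^{2}}{2} + x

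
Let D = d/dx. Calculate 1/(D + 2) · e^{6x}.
\frac{e^{6 x}}{8}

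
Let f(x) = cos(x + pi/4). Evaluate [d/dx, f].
- \sin{\left(x + \frac{\pi}{4} \right)}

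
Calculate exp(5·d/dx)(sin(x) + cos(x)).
\sqrt{2} \sin{\left(x + \frac{\pi}{4} + 5 \right)}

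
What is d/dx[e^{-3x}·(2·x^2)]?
2 x \left(2 - 3 x\right) e^{- 3 x}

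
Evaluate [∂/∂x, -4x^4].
- 16 x^{3}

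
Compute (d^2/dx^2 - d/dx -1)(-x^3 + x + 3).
x^{3} + 3 x^{2} - 7 x - 4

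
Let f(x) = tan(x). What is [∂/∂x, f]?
\frac{1}{\cos^{2}{\left(x \right)}}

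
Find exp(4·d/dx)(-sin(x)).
- \sin{\left(x + 4 \right)}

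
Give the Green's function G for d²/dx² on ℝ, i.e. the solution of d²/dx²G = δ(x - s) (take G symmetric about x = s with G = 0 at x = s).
\frac{|x - s|}{2}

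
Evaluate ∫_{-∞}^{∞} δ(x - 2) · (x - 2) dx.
0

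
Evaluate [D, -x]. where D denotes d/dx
-1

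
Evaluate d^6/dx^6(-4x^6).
-2880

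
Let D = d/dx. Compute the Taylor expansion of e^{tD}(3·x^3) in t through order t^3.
3 t^{3} + 9 t^{2} x + 9 t x^{2} + 3 x^{3}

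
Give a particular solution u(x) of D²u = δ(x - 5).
\frac{|x - 5|}{2}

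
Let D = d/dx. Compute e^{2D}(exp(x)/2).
\frac{e^{x + 2}}{2}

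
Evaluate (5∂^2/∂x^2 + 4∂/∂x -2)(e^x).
7 e^{x}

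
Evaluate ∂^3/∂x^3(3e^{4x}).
192 e^{4 x}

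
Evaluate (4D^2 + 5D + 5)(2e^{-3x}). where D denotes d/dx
52 e^{- 3 x}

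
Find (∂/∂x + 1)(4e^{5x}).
24 e^{5 x}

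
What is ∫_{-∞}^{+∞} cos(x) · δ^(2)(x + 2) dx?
- \cos{\left(2 \right)}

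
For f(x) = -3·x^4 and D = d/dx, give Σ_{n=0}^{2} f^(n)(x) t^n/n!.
3 x^{2} \left(- 6 t^{2} - 4 t x - x^{2}\right)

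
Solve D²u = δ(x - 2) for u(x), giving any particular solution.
\frac{|x - 2|}{2}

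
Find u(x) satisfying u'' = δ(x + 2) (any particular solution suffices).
\frac{|x + 2|}{2}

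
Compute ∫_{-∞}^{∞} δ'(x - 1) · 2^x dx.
- \log{\left(4 \right)}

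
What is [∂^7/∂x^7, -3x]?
-21\frac{d^{6}}{dx^{6}}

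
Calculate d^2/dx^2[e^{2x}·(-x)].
4 \left(- x - 1\right) e^{2 x}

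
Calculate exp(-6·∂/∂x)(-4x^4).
- 4 x^{4} + 96 x^{3} - 864 x^{2} + 3456 x - 5184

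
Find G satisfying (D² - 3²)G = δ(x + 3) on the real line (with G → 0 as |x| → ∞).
-\frac{e^{-3|x + 3|}}{6}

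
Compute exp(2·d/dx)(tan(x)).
\tan{\left(x + 2 \right)}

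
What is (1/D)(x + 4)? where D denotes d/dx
\frac{x^{2}}{2} + 4 x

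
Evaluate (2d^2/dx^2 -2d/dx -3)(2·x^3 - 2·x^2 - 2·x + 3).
- 6 x^{3} - 6 x^{2} + 38 x - 13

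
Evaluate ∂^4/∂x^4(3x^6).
1080 x^{2}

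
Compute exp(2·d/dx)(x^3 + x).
x^{3} + 6 x^{2} + 13 x + 10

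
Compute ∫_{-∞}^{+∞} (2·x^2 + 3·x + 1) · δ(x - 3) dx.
28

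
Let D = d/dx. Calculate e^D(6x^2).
6 x^{2} + 12 x + 6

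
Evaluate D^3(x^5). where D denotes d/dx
60 x^{2}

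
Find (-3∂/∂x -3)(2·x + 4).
- 6 x - 18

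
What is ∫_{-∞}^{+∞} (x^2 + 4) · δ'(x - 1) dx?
-2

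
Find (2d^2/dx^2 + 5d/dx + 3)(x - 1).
3 x + 2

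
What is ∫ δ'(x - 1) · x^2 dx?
-2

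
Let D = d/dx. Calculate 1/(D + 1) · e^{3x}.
\frac{e^{3 x}}{4}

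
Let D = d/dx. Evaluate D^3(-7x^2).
0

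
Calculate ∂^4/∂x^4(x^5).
120 x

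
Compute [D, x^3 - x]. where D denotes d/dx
3 x^{2} - 1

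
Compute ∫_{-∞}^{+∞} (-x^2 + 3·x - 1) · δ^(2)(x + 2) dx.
-2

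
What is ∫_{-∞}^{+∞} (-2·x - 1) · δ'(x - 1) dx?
2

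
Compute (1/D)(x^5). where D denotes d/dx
\frac{x^{6}}{6}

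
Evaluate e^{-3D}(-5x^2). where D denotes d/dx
- 5 x^{2} + 30 x - 45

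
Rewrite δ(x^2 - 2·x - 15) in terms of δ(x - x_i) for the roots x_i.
\frac{\delta(x - 5) + \delta(x + 3)}{8}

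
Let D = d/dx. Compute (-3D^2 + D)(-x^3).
3 x \left(6 - x\right)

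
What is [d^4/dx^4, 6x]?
24\frac{d^{3}}{dx^{3}}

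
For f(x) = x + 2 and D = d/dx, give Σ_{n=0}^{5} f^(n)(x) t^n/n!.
t + x + 2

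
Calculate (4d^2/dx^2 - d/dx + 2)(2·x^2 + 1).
4 x^{2} - 4 x + 18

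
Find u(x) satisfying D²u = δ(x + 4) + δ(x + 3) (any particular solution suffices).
\frac{|x + 4|}{2} + \frac{|x + 3|}{2}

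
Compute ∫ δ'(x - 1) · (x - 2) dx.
-1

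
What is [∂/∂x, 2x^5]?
10 x^{4}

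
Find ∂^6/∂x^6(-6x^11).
- 1995840 x^{5}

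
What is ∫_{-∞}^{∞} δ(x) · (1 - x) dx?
1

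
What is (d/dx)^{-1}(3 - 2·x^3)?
- \frac{x^{4}}{2} + 3 x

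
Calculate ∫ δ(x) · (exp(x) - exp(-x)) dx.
0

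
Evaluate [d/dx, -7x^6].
- 42 x^{5}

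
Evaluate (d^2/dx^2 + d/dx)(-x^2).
- 2 x - 2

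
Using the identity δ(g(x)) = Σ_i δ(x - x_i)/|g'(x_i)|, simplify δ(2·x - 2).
\frac{\delta(x - 1)}{2}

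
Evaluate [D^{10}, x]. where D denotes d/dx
10D^{9}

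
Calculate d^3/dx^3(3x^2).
0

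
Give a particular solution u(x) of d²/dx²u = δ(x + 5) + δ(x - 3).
\frac{|x + 5|}{2} + \frac{|x - 3|}{2}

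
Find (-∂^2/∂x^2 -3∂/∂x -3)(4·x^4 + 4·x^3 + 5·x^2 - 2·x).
- 12 x^{4} - 60 x^{3} - 99 x^{2} - 48 x - 4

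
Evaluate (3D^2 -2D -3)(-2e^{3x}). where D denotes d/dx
- 36 e^{3 x}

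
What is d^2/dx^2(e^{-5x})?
25 e^{- 5 x}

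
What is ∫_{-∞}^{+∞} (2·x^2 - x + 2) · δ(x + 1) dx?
5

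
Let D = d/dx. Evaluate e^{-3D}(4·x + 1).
4 x - 11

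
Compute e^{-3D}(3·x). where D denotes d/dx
3 x - 9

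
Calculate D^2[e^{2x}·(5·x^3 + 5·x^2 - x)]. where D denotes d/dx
\left(20 x^{3} + 80 x^{2} + 66 x + 6\right) e^{2 x}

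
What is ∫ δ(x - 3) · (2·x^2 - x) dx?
15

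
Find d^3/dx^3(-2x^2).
0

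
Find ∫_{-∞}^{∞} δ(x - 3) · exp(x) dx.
e^{3}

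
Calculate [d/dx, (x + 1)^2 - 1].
2 x + 2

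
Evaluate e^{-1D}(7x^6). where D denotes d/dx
7 x^{6} - 42 x^{5} + 105 x^{4} - 140 x^{3} + 105 x^{2} - 42 x + 7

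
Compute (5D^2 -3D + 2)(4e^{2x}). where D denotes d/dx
64 e^{2 x}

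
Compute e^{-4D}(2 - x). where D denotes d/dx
6 - x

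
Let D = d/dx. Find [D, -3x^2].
- 6 x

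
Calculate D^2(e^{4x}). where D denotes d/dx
16 e^{4 x}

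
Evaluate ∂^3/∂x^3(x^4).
24 x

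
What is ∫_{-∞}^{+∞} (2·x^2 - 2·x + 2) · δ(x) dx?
2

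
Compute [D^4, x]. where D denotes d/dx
4D^{3}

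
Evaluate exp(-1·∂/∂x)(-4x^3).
- 4 x^{3} + 12 x^{2} - 12 x + 4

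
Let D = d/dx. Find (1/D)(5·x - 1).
\frac{5 x^{2}}{2} - x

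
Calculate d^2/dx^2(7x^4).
84 x^{2}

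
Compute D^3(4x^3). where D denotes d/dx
24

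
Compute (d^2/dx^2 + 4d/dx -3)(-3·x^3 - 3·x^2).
9 x^{3} - 27 x^{2} - 42 x - 6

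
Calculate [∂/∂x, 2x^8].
16 x^{7}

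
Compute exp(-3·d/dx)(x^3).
x^{3} - 9 x^{2} + 27 x - 27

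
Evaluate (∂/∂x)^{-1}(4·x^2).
\frac{4 x^{3}}{3}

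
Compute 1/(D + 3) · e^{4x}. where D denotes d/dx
\frac{e^{4 x}}{7}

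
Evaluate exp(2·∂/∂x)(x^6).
x^{6} + 12 x^{5} + 60 x^{4} + 160 x^{3} + 240 x^{2} + 192 x + 64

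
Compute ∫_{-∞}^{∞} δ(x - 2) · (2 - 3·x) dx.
-4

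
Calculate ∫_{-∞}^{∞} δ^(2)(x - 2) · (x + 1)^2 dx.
2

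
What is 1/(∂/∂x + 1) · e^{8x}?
\frac{e^{8 x}}{9}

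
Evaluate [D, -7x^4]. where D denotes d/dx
- 28 x^{3}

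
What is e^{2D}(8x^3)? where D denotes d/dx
8 x^{3} + 48 x^{2} + 96 x + 64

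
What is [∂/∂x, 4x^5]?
20 x^{4}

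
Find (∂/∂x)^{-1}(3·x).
\frac{3 x^{2}}{2}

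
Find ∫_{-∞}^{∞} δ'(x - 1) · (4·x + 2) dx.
-4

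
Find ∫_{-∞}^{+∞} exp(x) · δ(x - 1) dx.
e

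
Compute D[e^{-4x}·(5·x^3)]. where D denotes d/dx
x^{2} \left(15 - 20 x\right) e^{- 4 x}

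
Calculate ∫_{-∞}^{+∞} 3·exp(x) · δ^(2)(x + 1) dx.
\frac{3}{e}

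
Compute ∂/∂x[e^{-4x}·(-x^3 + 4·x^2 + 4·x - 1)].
\left(4 x^{3} - 19 x^{2} - 8 x + 8\right) e^{- 4 x}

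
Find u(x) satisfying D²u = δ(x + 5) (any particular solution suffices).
\frac{|x + 5|}{2}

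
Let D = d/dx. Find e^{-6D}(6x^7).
6 x^{7} - 252 x^{6} + 4536 x^{5} - 45360 x^{4} + 272160 x^{3} - 979776 x^{2} + 1959552 x - 1679616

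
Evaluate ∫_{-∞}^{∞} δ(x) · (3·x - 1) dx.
-1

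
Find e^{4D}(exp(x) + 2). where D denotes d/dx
e^{x + 4} + 2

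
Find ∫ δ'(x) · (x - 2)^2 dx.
4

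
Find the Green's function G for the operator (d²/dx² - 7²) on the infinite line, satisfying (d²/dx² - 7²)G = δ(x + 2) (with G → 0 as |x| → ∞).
-\frac{e^{-7|x + 2|}}{14}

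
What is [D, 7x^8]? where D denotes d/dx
56 x^{7}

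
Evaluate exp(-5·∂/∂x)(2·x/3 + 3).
\frac{2 x}{3} - \frac{1}{3}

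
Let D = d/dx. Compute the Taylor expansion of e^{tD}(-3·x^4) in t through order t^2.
3 x^{2} \left(- 6 t^{2} - 4 t x - x^{2}\right)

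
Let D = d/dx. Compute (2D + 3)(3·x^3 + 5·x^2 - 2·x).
9 x^{3} + 33 x^{2} + 14 x - 4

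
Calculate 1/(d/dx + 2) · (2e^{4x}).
\frac{e^{4 x}}{3}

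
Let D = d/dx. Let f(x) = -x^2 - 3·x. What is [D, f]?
- 2 x - 3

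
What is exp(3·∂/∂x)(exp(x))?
e^{x + 3}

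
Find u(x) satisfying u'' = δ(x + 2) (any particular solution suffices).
\frac{|x + 2|}{2}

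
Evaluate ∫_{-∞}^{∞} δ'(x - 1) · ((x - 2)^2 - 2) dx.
2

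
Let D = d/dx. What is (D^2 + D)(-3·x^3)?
9 x \left(- x - 2\right)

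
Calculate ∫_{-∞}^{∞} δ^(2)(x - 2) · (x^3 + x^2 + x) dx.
14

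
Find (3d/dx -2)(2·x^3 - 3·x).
- 4 x^{3} + 18 x^{2} + 6 x - 9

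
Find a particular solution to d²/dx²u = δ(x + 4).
\frac{|x + 4|}{2}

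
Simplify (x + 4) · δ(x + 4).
0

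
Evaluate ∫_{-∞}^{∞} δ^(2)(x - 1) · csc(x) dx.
\left(2 \cot^{2}{\left(1 \right)} + 1\right) \csc{\left(1 \right)}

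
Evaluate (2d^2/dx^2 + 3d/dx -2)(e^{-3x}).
7 e^{- 3 x}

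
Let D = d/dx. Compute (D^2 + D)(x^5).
5 x^{3} \left(x + 4\right)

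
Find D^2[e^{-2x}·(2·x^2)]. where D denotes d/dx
4 \left(2 x^{2} - 4 x + 1\right) e^{- 2 x}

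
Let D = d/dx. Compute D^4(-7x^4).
-168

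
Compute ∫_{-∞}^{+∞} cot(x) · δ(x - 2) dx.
\cot{\left(2 \right)}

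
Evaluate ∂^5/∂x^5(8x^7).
20160 x^{2}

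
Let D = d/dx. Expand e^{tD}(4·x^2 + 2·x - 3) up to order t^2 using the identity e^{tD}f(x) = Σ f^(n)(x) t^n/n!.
4 t^{2} + 2 t \left(4 x + 1\right) + 4 x^{2} + 2 x - 3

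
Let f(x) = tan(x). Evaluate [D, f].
\frac{1}{\cos^{2}{\left(x \right)}}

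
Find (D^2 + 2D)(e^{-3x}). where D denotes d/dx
3 e^{- 3 x}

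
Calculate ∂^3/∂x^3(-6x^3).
-36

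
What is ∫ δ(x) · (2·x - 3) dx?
-3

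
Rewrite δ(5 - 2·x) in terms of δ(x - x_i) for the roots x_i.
\frac{\delta(x - 5/2)}{2}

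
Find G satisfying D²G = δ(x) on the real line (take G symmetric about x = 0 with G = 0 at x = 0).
\frac{|x|}{2}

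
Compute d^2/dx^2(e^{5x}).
25 e^{5 x}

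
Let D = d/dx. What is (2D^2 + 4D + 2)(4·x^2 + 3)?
8 x^{2} + 32 x + 22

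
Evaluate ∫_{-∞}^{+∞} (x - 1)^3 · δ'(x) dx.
-3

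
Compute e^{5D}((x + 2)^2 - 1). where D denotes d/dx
x^{2} + 14 x + 48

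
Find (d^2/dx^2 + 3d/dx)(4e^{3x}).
72 e^{3 x}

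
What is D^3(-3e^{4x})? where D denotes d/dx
- 192 e^{4 x}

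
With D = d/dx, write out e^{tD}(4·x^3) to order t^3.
4 t^{3} + 12 t^{2} x + 12 t x^{2} + 4 x^{3}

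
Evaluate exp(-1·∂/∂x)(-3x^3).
- 3 x^{3} + 9 x^{2} - 9 x + 3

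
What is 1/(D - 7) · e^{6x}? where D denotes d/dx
- e^{6 x}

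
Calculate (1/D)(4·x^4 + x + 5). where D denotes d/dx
\frac{4 x^{5}}{5} + \frac{x^{2}}{2} + 5 x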